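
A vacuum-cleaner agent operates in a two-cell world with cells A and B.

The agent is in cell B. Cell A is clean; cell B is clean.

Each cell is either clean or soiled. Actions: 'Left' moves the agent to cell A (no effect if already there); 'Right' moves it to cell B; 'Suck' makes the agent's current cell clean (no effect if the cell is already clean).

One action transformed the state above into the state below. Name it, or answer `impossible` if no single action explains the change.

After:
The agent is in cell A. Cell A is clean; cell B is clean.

Left

try  Left: <A|clean|clean>  ← match
try Right: <B|clean|clean>
try  Suck: <B|clean|clean>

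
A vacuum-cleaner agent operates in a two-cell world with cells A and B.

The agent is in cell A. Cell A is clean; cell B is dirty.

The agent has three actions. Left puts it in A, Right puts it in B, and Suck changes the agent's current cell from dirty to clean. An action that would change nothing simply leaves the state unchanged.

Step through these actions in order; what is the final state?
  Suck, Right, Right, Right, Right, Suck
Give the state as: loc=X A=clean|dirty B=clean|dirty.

loc=B A=clean B=clean

[1] after Suck: loc=A A=clean B=dirty
[2] after Right: loc=B A=clean B=dirty
[3] after Right: loc=B A=clean B=dirty
[4] after Right: loc=B A=clean B=dirty
[5] after Right: loc=B A=clean B=dirty
[6] after Suck: loc=B A=clean B=clean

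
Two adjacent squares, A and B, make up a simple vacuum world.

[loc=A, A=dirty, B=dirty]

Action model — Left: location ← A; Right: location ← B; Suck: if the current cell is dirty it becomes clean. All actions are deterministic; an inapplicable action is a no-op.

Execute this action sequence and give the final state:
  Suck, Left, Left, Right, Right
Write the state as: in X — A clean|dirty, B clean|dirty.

t=1 Suck ⇒ in A — A clean, B dirty
t=2 Left ⇒ in A — A clean, B dirty
t=3 Left ⇒ in A — A clean, B dirty
t=4 Right ⇒ in B — A clean, B dirty
t=5 Right ⇒ in B — A clean, B dirty

in B — A clean, B dirty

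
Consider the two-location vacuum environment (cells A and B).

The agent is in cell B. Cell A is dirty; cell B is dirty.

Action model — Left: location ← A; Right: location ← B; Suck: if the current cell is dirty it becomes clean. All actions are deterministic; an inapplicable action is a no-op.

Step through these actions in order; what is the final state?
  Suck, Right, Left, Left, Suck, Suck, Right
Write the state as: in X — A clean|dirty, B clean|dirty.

in B — A clean, B clean

1) do Suck; now in B — A dirty, B clean
2) do Right; now in B — A dirty, B clean
3) do Left; now in A — A dirty, B clean
4) do Left; now in A — A dirty, B clean
5) do Suck; now in A — A clean, B clean
6) do Suck; now in A — A clean, B clean
7) do Right; now in B — A clean, B clean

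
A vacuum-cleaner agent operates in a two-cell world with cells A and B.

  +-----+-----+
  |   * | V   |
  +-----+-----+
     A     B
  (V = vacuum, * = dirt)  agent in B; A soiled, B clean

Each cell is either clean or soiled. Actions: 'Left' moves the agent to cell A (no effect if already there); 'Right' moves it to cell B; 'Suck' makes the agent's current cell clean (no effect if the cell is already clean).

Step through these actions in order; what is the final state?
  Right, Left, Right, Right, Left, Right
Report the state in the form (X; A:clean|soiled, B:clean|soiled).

Right (#1): (B; A:soiled, B:clean)
Left (#2): (A; A:soiled, B:clean)
Right (#3): (B; A:soiled, B:clean)
Right (#4): (B; A:soiled, B:clean)
Left (#5): (A; A:soiled, B:clean)
Right (#6): (B; A:soiled, B:clean)

(B; A:soiled, B:clean)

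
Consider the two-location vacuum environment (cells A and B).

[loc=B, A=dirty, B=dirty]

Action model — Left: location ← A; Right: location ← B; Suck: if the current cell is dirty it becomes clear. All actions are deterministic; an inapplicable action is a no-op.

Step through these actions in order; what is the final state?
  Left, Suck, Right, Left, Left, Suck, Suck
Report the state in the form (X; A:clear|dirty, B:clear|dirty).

1. Left → (A; A:dirty, B:dirty)
2. Suck → (A; A:clear, B:dirty)
3. Right → (B; A:clear, B:dirty)
4. Left → (A; A:clear, B:dirty)
5. Left → (A; A:clear, B:dirty)
6. Suck → (A; A:clear, B:dirty)
7. Suck → (A; A:clear, B:dirty)

(A; A:clear, B:dirty)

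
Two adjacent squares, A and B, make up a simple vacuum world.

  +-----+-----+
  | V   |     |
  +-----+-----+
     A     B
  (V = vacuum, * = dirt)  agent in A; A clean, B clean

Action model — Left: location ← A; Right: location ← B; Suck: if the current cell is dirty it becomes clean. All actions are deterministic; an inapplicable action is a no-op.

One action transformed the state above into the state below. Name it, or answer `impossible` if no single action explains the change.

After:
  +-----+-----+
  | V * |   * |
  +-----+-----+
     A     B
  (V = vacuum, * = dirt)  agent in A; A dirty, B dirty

impossible

try  Left: in A — A clean, B clean
try Right: in B — A clean, B clean
try  Suck: in A — A clean, B clean
no single action produces the after-state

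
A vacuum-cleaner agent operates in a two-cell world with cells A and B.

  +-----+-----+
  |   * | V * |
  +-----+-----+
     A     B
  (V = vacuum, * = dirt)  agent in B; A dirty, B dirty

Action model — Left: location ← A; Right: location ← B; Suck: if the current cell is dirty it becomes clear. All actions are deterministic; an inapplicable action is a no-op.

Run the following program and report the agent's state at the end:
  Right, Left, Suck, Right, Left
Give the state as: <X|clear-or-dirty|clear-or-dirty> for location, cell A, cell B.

<A|clear|dirty>

1. Right → <B|dirty|dirty>
2. Left → <A|dirty|dirty>
3. Suck → <A|clear|dirty>
4. Right → <B|clear|dirty>
5. Left → <A|clear|dirty>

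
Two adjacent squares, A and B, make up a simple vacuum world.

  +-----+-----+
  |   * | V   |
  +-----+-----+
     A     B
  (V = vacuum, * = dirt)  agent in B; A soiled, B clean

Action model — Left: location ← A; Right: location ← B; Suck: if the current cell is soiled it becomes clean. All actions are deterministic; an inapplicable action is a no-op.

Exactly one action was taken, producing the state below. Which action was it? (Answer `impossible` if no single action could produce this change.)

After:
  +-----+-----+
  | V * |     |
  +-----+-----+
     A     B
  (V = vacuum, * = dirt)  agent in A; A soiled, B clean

Left

try  Left: (A; A:soiled, B:clean)  ← match
try Right: (B; A:soiled, B:clean)
try  Suck: (B; A:soiled, B:clean)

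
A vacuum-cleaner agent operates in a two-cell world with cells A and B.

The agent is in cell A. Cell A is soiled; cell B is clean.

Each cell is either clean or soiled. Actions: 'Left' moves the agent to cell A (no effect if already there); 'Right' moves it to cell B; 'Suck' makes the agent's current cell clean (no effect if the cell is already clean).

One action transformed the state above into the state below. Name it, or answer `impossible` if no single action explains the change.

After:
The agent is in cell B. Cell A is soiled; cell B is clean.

try  Left: loc=A A=soiled B=clean
try Right: loc=B A=soiled B=clean  ← match
try  Suck: loc=A A=clean B=clean

Right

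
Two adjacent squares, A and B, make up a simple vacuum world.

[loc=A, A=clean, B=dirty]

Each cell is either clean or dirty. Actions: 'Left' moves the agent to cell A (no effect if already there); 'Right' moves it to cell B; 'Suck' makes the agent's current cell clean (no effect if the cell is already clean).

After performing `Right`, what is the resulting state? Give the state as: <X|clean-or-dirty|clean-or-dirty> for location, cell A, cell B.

start: <A|clean|dirty>
1) do Right; now <B|clean|dirty>

<B|clean|dirty>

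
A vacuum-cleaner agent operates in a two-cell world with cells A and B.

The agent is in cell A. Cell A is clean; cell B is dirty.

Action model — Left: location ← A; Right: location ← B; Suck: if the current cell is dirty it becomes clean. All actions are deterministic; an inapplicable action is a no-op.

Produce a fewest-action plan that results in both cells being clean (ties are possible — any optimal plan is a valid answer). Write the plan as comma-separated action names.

step 1/2 (Right): (B; A:clean, B:dirty)
step 2/2 (Suck): (B; A:clean, B:clean)
min 2: go B then Suck

Right, Suck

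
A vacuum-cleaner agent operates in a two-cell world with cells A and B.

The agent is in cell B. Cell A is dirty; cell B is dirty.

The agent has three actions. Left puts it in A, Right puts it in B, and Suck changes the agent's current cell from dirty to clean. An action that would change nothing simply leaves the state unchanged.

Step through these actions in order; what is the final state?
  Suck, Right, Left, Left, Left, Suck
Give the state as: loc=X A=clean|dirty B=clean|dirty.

1) do Suck; now loc=B A=dirty B=clean
2) do Right; now loc=B A=dirty B=clean
3) do Left; now loc=A A=dirty B=clean
4) do Left; now loc=A A=dirty B=clean
5) do Left; now loc=A A=dirty B=clean
6) do Suck; now loc=A A=clean B=clean

loc=A A=clean B=clean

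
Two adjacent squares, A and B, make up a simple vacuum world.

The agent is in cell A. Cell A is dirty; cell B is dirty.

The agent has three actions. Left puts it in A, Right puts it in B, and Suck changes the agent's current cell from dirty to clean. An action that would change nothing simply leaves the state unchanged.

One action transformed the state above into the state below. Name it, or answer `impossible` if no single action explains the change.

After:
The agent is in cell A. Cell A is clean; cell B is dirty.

Suck

try  Left: loc=A A=dirty B=dirty
try Right: loc=B A=dirty B=dirty
try  Suck: loc=A A=clean B=dirty  ← match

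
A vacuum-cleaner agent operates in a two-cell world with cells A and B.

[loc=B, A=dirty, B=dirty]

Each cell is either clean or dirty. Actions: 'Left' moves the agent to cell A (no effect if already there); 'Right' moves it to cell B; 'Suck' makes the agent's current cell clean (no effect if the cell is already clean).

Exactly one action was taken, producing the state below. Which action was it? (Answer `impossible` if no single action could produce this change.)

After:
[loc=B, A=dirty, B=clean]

try  Left: <A|dirty|dirty>
try Right: <B|dirty|dirty>
try  Suck: <B|dirty|clean>  ← match

Suck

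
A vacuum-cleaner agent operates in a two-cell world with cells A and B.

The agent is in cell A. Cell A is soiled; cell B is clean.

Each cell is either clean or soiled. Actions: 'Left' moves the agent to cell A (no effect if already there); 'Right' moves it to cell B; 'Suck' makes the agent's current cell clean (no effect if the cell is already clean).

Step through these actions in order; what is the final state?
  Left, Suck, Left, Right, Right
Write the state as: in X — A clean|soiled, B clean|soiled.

step 1/5 (Left): in A — A soiled, B clean
step 2/5 (Suck): in A — A clean, B clean
step 3/5 (Left): in A — A clean, B clean
step 4/5 (Right): in B — A clean, B clean
step 5/5 (Right): in B — A clean, B clean

in B — A clean, B clean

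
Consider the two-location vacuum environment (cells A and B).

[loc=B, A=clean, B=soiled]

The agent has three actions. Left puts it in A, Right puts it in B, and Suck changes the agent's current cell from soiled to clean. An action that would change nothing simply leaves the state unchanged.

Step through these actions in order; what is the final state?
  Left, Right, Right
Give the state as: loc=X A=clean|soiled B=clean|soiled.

1. Left → loc=A A=clean B=soiled
2. Right → loc=B A=clean B=soiled
3. Right → loc=B A=clean B=soiled

loc=B A=clean B=soiled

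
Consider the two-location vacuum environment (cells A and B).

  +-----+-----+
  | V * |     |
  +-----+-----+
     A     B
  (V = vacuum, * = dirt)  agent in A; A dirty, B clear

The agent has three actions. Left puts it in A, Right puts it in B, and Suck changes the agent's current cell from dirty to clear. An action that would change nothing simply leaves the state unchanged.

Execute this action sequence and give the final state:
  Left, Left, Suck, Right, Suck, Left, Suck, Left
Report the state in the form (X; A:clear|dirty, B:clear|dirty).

(A; A:clear, B:clear)

[1] after Left: (A; A:dirty, B:clear)
[2] after Left: (A; A:dirty, B:clear)
[3] after Suck: (A; A:clear, B:clear)
[4] after Right: (B; A:clear, B:clear)
[5] after Suck: (B; A:clear, B:clear)
[6] after Left: (A; A:clear, B:clear)
[7] after Suck: (A; A:clear, B:clear)
[8] after Left: (A; A:clear, B:clear)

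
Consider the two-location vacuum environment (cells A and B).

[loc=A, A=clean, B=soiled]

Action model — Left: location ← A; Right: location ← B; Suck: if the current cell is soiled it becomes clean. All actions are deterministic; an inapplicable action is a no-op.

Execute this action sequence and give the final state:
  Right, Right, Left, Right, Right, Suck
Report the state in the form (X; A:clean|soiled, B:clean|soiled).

step 1/6 (Right): (B; A:clean, B:soiled)
step 2/6 (Right): (B; A:clean, B:soiled)
step 3/6 (Left): (A; A:clean, B:soiled)
step 4/6 (Right): (B; A:clean, B:soiled)
step 5/6 (Right): (B; A:clean, B:soiled)
step 6/6 (Suck): (B; A:clean, B:clean)

(B; A:clean, B:clean)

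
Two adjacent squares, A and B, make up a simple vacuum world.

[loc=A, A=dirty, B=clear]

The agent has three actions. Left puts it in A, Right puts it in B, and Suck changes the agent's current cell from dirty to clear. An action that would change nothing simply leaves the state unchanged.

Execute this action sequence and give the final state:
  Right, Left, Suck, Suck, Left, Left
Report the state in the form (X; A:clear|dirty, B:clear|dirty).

(A; A:clear, B:clear)

t=1 Right ⇒ (B; A:dirty, B:clear)
t=2 Left ⇒ (A; A:dirty, B:clear)
t=3 Suck ⇒ (A; A:clear, B:clear)
t=4 Suck ⇒ (A; A:clear, B:clear)
t=5 Left ⇒ (A; A:clear, B:clear)
t=6 Left ⇒ (A; A:clear, B:clear)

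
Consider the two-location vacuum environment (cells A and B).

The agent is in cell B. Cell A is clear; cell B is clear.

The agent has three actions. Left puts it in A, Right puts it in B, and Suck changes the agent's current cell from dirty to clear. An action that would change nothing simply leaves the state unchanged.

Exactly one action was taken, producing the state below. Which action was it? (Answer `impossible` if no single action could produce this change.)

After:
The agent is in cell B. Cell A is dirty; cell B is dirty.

impossible

try  Left: in A — A clear, B clear
try Right: in B — A clear, B clear
try  Suck: in B — A clear, B clear
no single action produces the after-state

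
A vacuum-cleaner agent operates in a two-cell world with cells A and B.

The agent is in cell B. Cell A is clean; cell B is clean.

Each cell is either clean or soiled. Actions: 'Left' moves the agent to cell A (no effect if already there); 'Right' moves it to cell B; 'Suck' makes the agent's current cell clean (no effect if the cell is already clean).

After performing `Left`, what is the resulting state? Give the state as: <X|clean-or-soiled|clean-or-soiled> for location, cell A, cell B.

<A|clean|clean>

start: <B|clean|clean>
Left (#1): <A|clean|clean>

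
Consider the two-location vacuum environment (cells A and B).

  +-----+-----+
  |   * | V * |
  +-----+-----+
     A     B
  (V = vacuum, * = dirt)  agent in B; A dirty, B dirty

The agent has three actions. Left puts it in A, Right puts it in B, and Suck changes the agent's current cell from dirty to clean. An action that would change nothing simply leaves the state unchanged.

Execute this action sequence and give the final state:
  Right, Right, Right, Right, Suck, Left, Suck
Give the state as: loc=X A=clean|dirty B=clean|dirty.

step 1/7 (Right): loc=B A=dirty B=dirty
step 2/7 (Right): loc=B A=dirty B=dirty
step 3/7 (Right): loc=B A=dirty B=dirty
step 4/7 (Right): loc=B A=dirty B=dirty
step 5/7 (Suck): loc=B A=dirty B=clean
step 6/7 (Left): loc=A A=dirty B=clean
step 7/7 (Suck): loc=A A=clean B=clean

loc=A A=clean B=clean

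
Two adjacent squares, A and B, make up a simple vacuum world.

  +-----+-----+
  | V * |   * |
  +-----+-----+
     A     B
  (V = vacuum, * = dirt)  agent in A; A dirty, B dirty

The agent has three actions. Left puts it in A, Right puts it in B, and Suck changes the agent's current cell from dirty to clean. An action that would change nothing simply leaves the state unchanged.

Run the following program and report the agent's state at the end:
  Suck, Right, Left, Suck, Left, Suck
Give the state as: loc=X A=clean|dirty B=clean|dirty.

Suck (#1): loc=A A=clean B=dirty
Right (#2): loc=B A=clean B=dirty
Left (#3): loc=A A=clean B=dirty
Suck (#4): loc=A A=clean B=dirty
Left (#5): loc=A A=clean B=dirty
Suck (#6): loc=A A=clean B=dirty

loc=A A=clean B=dirty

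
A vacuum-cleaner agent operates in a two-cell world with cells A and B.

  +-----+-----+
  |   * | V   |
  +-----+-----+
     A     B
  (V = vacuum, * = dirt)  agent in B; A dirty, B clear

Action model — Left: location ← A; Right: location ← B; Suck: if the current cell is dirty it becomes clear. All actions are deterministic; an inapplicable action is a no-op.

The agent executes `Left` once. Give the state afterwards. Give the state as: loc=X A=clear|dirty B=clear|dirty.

loc=A A=dirty B=clear

start: loc=B A=dirty B=clear
Left (#1): loc=A A=dirty B=clear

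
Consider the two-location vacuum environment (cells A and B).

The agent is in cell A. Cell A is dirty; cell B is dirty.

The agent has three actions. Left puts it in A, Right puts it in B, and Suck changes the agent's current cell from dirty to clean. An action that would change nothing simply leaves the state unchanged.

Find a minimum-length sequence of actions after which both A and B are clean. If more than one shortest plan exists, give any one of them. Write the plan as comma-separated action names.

1. Suck → (A; A:clean, B:dirty)
2. Right → (B; A:clean, B:dirty)
3. Suck → (B; A:clean, B:clean)
min 3: Suck A + move + Suck B

Suck, Right, Suck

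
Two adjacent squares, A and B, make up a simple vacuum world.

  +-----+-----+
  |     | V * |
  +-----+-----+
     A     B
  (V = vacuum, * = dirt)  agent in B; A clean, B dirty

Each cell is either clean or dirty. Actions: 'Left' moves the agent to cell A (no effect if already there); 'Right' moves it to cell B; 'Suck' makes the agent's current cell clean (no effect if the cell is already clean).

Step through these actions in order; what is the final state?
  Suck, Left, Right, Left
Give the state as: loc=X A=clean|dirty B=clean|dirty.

loc=A A=clean B=clean

1) do Suck; now loc=B A=clean B=clean
2) do Left; now loc=A A=clean B=clean
3) do Right; now loc=B A=clean B=clean
4) do Left; now loc=A A=clean B=clean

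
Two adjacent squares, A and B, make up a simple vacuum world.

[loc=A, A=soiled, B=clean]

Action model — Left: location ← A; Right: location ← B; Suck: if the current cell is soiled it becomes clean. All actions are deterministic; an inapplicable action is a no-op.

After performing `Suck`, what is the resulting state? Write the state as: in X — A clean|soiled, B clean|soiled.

in A — A clean, B clean

start: in A — A soiled, B clean
[1] after Suck: in A — A clean, B clean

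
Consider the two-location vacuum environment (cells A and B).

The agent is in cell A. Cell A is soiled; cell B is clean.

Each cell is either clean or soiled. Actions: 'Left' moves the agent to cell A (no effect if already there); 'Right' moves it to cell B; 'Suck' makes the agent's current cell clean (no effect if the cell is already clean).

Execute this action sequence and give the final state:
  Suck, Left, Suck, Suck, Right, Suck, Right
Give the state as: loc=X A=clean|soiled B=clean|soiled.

loc=B A=clean B=clean

step 1/7 (Suck): loc=A A=clean B=clean
step 2/7 (Left): loc=A A=clean B=clean
step 3/7 (Suck): loc=A A=clean B=clean
step 4/7 (Suck): loc=A A=clean B=clean
step 5/7 (Right): loc=B A=clean B=clean
step 6/7 (Suck): loc=B A=clean B=clean
step 7/7 (Right): loc=B A=clean B=clean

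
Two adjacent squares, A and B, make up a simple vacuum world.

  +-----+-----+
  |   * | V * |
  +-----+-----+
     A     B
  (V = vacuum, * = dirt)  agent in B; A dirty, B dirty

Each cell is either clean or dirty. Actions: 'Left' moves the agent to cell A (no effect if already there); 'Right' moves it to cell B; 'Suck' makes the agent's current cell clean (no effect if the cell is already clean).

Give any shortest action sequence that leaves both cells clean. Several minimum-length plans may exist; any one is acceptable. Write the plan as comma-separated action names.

step 1/3 (Suck): loc=B A=dirty B=clean
step 2/3 (Left): loc=A A=dirty B=clean
step 3/3 (Suck): loc=A A=clean B=clean
min 3: Suck B + move + Suck A

Suck, Left, Suck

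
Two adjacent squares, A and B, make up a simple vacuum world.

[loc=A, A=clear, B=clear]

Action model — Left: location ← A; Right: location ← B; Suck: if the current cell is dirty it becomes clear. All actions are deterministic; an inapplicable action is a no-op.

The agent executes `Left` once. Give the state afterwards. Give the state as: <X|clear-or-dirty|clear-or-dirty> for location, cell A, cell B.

<A|clear|clear>

start: <A|clear|clear>
1) do Left; now <A|clear|clear>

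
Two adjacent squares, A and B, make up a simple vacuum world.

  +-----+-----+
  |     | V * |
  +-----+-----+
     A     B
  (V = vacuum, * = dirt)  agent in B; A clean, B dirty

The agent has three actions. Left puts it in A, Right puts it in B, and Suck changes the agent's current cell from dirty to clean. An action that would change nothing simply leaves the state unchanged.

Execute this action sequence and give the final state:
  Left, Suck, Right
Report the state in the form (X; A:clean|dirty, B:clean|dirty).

t=1 Left ⇒ (A; A:clean, B:dirty)
t=2 Suck ⇒ (A; A:clean, B:dirty)
t=3 Right ⇒ (B; A:clean, B:dirty)

(B; A:clean, B:dirty)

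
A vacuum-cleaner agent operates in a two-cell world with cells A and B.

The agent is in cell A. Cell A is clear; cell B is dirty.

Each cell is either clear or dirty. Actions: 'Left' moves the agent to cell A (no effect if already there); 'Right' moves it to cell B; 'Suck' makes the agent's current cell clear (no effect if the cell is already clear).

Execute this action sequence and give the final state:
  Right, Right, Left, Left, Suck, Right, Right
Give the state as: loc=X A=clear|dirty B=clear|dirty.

loc=B A=clear B=dirty

step 1/7 (Right): loc=B A=clear B=dirty
step 2/7 (Right): loc=B A=clear B=dirty
step 3/7 (Left): loc=A A=clear B=dirty
step 4/7 (Left): loc=A A=clear B=dirty
step 5/7 (Suck): loc=A A=clear B=dirty
step 6/7 (Right): loc=B A=clear B=dirty
step 7/7 (Right): loc=B A=clear B=dirty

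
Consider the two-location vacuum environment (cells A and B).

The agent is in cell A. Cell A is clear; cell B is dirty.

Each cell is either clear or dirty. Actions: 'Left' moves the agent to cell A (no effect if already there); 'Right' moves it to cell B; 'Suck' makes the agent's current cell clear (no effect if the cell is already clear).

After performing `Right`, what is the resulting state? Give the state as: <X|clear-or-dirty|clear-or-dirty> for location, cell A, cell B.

<B|clear|dirty>

start: <A|clear|dirty>
1. Right → <B|clear|dirty>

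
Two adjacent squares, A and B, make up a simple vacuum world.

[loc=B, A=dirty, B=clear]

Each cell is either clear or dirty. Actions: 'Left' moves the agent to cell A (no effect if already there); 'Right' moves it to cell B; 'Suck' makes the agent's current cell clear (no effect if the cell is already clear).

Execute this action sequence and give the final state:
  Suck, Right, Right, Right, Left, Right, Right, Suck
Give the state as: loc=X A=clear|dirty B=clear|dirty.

loc=B A=dirty B=clear

1) do Suck; now loc=B A=dirty B=clear
2) do Right; now loc=B A=dirty B=clear
3) do Right; now loc=B A=dirty B=clear
4) do Right; now loc=B A=dirty B=clear
5) do Left; now loc=A A=dirty B=clear
6) do Right; now loc=B A=dirty B=clear
7) do Right; now loc=B A=dirty B=clear
8) do Suck; now loc=B A=dirty B=clear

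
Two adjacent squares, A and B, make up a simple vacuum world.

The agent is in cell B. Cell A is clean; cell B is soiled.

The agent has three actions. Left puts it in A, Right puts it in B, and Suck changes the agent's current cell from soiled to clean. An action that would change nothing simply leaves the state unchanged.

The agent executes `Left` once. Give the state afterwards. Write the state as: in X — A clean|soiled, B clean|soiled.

start: in B — A clean, B soiled
Left (#1): in A — A clean, B soiled

in A — A clean, B soiled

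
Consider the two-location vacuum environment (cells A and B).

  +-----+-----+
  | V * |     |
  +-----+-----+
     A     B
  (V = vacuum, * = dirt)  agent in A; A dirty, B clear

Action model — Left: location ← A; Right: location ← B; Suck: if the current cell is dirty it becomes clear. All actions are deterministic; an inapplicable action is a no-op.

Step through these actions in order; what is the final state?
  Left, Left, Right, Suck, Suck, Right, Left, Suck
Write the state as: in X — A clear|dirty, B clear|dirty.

1. Left → in A — A dirty, B clear
2. Left → in A — A dirty, B clear
3. Right → in B — A dirty, B clear
4. Suck → in B — A dirty, B clear
5. Suck → in B — A dirty, B clear
6. Right → in B — A dirty, B clear
7. Left → in A — A dirty, B clear
8. Suck → in A — A clear, B clear

in A — A clear, B clear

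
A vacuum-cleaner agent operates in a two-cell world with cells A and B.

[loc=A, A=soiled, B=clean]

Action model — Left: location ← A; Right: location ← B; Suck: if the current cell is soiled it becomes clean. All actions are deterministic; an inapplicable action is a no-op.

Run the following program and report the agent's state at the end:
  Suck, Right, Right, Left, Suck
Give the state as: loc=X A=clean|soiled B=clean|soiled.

loc=A A=clean B=clean

[1] after Suck: loc=A A=clean B=clean
[2] after Right: loc=B A=clean B=clean
[3] after Right: loc=B A=clean B=clean
[4] after Left: loc=A A=clean B=clean
[5] after Suck: loc=A A=clean B=clean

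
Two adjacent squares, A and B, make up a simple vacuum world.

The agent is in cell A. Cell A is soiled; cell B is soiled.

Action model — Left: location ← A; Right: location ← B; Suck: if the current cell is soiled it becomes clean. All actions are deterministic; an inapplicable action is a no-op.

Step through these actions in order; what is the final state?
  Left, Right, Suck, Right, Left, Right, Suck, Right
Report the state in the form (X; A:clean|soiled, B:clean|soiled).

Left (#1): (A; A:soiled, B:soiled)
Right (#2): (B; A:soiled, B:soiled)
Suck (#3): (B; A:soiled, B:clean)
Right (#4): (B; A:soiled, B:clean)
Left (#5): (A; A:soiled, B:clean)
Right (#6): (B; A:soiled, B:clean)
Suck (#7): (B; A:soiled, B:clean)
Right (#8): (B; A:soiled, B:clean)

(B; A:soiled, B:clean)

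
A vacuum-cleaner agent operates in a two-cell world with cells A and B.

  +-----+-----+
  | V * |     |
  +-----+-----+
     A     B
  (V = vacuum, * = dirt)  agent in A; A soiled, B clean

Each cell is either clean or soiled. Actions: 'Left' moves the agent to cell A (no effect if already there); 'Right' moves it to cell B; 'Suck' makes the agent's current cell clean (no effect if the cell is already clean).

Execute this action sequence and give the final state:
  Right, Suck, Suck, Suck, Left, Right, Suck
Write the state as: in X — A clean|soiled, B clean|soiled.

1) do Right; now in B — A soiled, B clean
2) do Suck; now in B — A soiled, B clean
3) do Suck; now in B — A soiled, B clean
4) do Suck; now in B — A soiled, B clean
5) do Left; now in A — A soiled, B clean
6) do Right; now in B — A soiled, B clean
7) do Suck; now in B — A soiled, B clean

in B — A soiled, B clean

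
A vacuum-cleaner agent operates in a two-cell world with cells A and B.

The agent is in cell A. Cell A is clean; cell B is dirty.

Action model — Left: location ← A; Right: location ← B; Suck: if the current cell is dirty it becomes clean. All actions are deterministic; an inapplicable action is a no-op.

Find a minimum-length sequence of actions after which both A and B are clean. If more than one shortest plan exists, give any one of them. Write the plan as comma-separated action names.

Right, Suck

1) do Right; now loc=B A=clean B=dirty
2) do Suck; now loc=B A=clean B=clean
min 2: go B then Suck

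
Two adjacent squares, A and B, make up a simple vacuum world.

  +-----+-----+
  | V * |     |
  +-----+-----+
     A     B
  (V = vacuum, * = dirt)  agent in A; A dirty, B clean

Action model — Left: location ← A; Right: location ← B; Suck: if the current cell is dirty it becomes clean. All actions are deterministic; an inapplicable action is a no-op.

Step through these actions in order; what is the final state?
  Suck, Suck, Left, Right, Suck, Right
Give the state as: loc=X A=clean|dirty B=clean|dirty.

loc=B A=clean B=clean

[1] after Suck: loc=A A=clean B=clean
[2] after Suck: loc=A A=clean B=clean
[3] after Left: loc=A A=clean B=clean
[4] after Right: loc=B A=clean B=clean
[5] after Suck: loc=B A=clean B=clean
[6] after Right: loc=B A=clean B=clean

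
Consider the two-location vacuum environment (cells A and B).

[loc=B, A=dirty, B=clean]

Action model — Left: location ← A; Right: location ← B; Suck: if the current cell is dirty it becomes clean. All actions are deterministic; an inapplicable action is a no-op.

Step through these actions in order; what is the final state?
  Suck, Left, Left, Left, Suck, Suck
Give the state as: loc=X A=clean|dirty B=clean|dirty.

loc=A A=clean B=clean

t=1 Suck ⇒ loc=B A=dirty B=clean
t=2 Left ⇒ loc=A A=dirty B=clean
t=3 Left ⇒ loc=A A=dirty B=clean
t=4 Left ⇒ loc=A A=dirty B=clean
t=5 Suck ⇒ loc=A A=clean B=clean
t=6 Suck ⇒ loc=A A=clean B=clean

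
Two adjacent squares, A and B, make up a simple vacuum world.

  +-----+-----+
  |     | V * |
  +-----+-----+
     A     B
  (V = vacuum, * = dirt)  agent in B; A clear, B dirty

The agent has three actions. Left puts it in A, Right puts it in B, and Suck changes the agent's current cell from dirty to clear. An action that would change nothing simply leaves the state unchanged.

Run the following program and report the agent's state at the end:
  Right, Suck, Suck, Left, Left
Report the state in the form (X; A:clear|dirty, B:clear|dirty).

(A; A:clear, B:clear)

1) do Right; now (B; A:clear, B:dirty)
2) do Suck; now (B; A:clear, B:clear)
3) do Suck; now (B; A:clear, B:clear)
4) do Left; now (A; A:clear, B:clear)
5) do Left; now (A; A:clear, B:clear)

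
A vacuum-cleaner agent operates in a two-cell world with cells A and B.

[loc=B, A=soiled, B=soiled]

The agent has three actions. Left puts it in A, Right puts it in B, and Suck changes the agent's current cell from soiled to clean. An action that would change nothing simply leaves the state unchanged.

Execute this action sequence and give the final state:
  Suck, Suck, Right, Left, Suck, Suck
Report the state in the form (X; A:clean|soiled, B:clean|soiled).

(A; A:clean, B:clean)

1) do Suck; now (B; A:soiled, B:clean)
2) do Suck; now (B; A:soiled, B:clean)
3) do Right; now (B; A:soiled, B:clean)
4) do Left; now (A; A:soiled, B:clean)
5) do Suck; now (A; A:clean, B:clean)
6) do Suck; now (A; A:clean, B:clean)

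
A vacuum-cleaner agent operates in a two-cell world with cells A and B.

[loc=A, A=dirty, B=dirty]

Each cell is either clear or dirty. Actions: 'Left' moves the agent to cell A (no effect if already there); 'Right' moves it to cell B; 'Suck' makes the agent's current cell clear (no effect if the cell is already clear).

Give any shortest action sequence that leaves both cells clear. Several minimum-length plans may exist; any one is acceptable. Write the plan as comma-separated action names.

t=1 Suck ⇒ in A — A clear, B dirty
t=2 Right ⇒ in B — A clear, B dirty
t=3 Suck ⇒ in B — A clear, B clear
min 3: Suck A + move + Suck B

Suck, Right, Suck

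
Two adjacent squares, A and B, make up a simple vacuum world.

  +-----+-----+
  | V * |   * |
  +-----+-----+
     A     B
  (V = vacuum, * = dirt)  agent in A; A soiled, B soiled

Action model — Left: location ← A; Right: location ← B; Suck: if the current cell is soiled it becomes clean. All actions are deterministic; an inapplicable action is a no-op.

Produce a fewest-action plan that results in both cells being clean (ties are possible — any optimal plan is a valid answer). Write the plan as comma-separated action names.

Suck, Right, Suck

t=1 Suck ⇒ <A|clean|soiled>
t=2 Right ⇒ <B|clean|soiled>
t=3 Suck ⇒ <B|clean|clean>
min 3: Suck A + move + Suck B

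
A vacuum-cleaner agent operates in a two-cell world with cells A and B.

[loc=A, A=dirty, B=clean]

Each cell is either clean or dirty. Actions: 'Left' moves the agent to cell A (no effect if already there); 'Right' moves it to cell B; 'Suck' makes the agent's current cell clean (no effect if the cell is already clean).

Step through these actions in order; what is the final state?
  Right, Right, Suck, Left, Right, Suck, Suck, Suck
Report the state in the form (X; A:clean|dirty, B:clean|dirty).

(B; A:dirty, B:clean)

[1] after Right: (B; A:dirty, B:clean)
[2] after Right: (B; A:dirty, B:clean)
[3] after Suck: (B; A:dirty, B:clean)
[4] after Left: (A; A:dirty, B:clean)
[5] after Right: (B; A:dirty, B:clean)
[6] after Suck: (B; A:dirty, B:clean)
[7] after Suck: (B; A:dirty, B:clean)
[8] after Suck: (B; A:dirty, B:clean)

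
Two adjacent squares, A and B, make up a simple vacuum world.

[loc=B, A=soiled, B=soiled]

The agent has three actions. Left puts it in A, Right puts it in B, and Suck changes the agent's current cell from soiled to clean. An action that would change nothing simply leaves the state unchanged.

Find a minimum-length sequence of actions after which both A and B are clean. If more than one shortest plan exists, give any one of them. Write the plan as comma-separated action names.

step 1/3 (Suck): (B; A:soiled, B:clean)
step 2/3 (Left): (A; A:soiled, B:clean)
step 3/3 (Suck): (A; A:clean, B:clean)
min 3: Suck B + move + Suck A

Suck, Left, Suck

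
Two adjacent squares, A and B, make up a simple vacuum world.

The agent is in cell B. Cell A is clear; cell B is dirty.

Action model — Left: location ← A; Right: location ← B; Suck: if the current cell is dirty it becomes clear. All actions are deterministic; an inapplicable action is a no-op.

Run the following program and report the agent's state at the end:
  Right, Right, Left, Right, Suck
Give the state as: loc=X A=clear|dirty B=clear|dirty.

loc=B A=clear B=clear

t=1 Right ⇒ loc=B A=clear B=dirty
t=2 Right ⇒ loc=B A=clear B=dirty
t=3 Left ⇒ loc=A A=clear B=dirty
t=4 Right ⇒ loc=B A=clear B=dirty
t=5 Suck ⇒ loc=B A=clear B=clear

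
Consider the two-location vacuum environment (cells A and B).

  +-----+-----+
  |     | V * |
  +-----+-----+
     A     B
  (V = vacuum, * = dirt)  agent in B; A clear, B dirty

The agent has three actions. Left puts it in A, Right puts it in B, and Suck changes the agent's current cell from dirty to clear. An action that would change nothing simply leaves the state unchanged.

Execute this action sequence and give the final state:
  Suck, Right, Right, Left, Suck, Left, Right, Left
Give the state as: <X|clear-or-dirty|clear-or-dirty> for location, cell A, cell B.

t=1 Suck ⇒ <B|clear|clear>
t=2 Right ⇒ <B|clear|clear>
t=3 Right ⇒ <B|clear|clear>
t=4 Left ⇒ <A|clear|clear>
t=5 Suck ⇒ <A|clear|clear>
t=6 Left ⇒ <A|clear|clear>
t=7 Right ⇒ <B|clear|clear>
t=8 Left ⇒ <A|clear|clear>

<A|clear|clear>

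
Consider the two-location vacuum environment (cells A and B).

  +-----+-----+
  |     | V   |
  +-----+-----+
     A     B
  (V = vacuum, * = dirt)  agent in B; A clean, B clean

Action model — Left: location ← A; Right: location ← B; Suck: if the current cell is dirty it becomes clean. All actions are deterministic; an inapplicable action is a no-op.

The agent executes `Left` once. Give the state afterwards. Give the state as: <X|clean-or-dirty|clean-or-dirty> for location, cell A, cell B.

start: <B|clean|clean>
Left (#1): <A|clean|clean>

<A|clean|clean>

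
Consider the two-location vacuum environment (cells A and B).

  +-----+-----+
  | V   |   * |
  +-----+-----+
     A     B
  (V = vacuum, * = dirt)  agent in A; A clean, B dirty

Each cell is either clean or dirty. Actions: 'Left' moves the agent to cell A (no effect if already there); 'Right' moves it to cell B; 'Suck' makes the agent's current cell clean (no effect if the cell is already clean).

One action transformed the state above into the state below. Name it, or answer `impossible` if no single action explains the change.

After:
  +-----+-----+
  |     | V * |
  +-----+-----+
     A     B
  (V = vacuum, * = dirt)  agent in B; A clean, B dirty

try  Left: <A|clean|dirty>
try Right: <B|clean|dirty>  ← match
try  Suck: <A|clean|dirty>

Right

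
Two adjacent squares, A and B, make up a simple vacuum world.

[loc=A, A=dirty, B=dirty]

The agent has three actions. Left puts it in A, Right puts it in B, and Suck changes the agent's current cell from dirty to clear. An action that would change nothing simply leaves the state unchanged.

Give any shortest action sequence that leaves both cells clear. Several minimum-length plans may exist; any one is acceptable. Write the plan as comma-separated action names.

1) do Suck; now in A — A clear, B dirty
2) do Right; now in B — A clear, B dirty
3) do Suck; now in B — A clear, B clear
min 3: Suck A + move + Suck B

Suck, Right, Suck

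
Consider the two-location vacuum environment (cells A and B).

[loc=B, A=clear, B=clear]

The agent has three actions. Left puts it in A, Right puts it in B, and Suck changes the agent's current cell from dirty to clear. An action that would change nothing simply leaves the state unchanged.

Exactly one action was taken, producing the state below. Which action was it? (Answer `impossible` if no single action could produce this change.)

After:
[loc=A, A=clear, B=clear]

Left

try  Left: <A|clear|clear>  ← match
try Right: <B|clear|clear>
try  Suck: <B|clear|clear>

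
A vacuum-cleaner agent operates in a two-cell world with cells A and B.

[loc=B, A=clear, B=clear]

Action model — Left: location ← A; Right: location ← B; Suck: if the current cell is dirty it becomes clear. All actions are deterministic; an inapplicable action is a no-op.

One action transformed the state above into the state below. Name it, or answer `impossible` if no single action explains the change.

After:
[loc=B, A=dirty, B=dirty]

try  Left: <A|clear|clear>
try Right: <B|clear|clear>
try  Suck: <B|clear|clear>
no single action produces the after-state

impossible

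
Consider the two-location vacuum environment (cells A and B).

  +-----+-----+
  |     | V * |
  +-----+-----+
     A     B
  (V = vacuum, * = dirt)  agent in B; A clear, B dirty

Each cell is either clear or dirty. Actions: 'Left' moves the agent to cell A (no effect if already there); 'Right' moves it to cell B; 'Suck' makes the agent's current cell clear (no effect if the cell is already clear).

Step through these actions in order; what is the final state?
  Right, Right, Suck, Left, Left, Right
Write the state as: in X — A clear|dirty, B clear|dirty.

Right (#1): in B — A clear, B dirty
Right (#2): in B — A clear, B dirty
Suck (#3): in B — A clear, B clear
Left (#4): in A — A clear, B clear
Left (#5): in A — A clear, B clear
Right (#6): in B — A clear, B clear

in B — A clear, B clear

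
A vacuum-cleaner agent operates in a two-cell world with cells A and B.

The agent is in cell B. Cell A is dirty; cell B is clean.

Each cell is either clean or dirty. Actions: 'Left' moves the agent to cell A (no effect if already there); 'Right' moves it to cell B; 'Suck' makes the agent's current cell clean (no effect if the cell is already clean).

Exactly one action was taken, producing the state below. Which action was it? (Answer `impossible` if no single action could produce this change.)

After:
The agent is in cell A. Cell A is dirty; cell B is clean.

try  Left: <A|dirty|clean>  ← match
try Right: <B|dirty|clean>
try  Suck: <B|dirty|clean>

Left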